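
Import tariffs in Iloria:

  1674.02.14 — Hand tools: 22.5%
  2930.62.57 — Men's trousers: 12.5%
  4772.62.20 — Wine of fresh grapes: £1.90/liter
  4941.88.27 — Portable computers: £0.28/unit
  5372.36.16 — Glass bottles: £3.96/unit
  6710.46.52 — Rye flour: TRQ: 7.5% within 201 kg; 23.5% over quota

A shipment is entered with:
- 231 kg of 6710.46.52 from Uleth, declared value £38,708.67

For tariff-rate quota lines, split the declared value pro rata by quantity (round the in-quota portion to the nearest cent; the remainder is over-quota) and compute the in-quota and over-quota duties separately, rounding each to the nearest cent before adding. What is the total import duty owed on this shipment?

£3,707.49

Line 1 (6710.46.52, Uleth, 231 kg, £38,708.67):
Code 6710.46.52 is under a tariff-rate quota (threshold 201 kg). In-quota: 201 kg at 7.5%; over-quota: 30 kg at 23.5%.
Pro-rata value split: in-quota = £38,708.67 × 201/231 = £33,681.57; over-quota = £38,708.67 − £33,681.57 = £5,027.10.
In-quota duty = £33,681.57 × 7.5% = £2,526.12. Over-quota duty = £5,027.10 × 23.5% = £1,181.37.
Line duty = £2,526.12 + £1,181.37 = £3,707.49.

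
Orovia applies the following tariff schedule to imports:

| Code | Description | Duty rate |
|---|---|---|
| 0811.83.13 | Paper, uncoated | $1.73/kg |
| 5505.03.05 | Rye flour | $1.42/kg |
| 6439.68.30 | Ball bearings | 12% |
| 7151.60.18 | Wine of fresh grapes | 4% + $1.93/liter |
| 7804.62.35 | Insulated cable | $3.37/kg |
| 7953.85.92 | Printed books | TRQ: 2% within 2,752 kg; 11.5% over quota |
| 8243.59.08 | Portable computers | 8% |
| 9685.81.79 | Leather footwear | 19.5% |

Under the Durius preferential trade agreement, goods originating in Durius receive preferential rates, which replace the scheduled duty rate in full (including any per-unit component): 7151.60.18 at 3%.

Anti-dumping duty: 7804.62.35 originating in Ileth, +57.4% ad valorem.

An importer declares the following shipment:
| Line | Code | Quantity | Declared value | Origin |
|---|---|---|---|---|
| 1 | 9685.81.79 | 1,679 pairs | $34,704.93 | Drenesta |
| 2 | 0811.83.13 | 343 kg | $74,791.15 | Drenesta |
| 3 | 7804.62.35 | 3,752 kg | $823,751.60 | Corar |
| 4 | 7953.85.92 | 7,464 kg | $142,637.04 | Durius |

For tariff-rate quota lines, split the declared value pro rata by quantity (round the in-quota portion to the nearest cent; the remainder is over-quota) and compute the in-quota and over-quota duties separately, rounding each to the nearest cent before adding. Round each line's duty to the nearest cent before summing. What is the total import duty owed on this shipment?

Line 1 (9685.81.79, Drenesta, 1,679 pairs, $34,704.93):
Base rate for 9685.81.79 is 19.5%.
Duty = $34,704.93 × 19.5% = $6,767.46.
Line 2 (0811.83.13, Drenesta, 343 kg, $74,791.15):
Base rate for 0811.83.13 is $1.73/kg.
Duty = 343 × $1.73 = $593.39.
Line 3 (7804.62.35, Corar, 3,752 kg, $823,751.60):
Base rate for 7804.62.35 is $3.37/kg.
The additional-duty order on 7804.62.35 targets Ileth, not Corar; it does not apply.
Duty = 3,752 × $3.37 = $12,644.24.
Line 4 (7953.85.92, Durius, 7,464 kg, $142,637.04):
Code 7953.85.92 is under a tariff-rate quota (threshold 2,752 kg). In-quota: 2,752 kg at 2%; over-quota: 4,712 kg at 11.5%.
Pro-rata value split: in-quota = $142,637.04 × 2,752/7,464 = $52,590.72; over-quota = $142,637.04 − $52,590.72 = $90,046.32.
In-quota duty = $52,590.72 × 2% = $1,051.81. Over-quota duty = $90,046.32 × 11.5% = $10,355.33.
Line duty = $1,051.81 + $10,355.33 = $11,407.14.
Total = $6,767.46 + $593.39 + $12,644.24 + $11,407.14 = $31,412.23.

$31,412.23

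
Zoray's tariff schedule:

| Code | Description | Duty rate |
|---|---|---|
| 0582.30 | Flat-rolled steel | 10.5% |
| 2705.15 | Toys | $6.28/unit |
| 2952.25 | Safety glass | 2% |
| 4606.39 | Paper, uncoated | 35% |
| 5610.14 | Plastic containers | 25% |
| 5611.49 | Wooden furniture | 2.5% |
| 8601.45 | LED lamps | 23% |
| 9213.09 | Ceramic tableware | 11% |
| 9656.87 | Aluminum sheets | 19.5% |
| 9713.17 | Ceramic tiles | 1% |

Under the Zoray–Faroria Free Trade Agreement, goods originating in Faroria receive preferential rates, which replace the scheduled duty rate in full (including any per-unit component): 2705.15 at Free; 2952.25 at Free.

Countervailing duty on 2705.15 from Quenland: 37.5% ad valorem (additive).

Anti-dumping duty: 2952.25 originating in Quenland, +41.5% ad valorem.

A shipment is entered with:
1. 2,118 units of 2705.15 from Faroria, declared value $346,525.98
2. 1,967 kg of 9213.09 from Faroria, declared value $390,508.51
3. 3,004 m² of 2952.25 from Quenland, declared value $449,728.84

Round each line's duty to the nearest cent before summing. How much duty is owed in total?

Line 1 (2705.15, Faroria, 2,118 units, $346,525.98):
Base rate for 2705.15 is $6.28/unit.
Origin Faroria qualifies under the Zoray–Faroria agreement and 2705.15 is covered: preferential rate Free applies instead.
The additional-duty order on 2705.15 targets Quenland, not Faroria; it does not apply.
Duty = $346,525.98 × 0% = $0.00.
Line 2 (9213.09, Faroria, 1,967 kg, $390,508.51):
Base rate for 9213.09 is 11%.
Origin Faroria is the FTA partner but 9213.09 is not on the preference list; base rate stands.
Duty = $390,508.51 × 11% = $42,955.94.
Line 3 (2952.25, Quenland, 3,004 m², $449,728.84):
Base rate for 2952.25 is 2%.
2952.25 has an FTA preferential rate, but origin Quenland is not Faroria; base rate stands.
Additional duty on 2952.25 from Quenland: +41.5%. Applied ad valorem rate: 2% + 41.5% = 43.5%.
Duty = $449,728.84 × 43.5% = $195,632.05.
Total = $0.00 + $42,955.94 + $195,632.05 = $238,587.99.

$238,587.99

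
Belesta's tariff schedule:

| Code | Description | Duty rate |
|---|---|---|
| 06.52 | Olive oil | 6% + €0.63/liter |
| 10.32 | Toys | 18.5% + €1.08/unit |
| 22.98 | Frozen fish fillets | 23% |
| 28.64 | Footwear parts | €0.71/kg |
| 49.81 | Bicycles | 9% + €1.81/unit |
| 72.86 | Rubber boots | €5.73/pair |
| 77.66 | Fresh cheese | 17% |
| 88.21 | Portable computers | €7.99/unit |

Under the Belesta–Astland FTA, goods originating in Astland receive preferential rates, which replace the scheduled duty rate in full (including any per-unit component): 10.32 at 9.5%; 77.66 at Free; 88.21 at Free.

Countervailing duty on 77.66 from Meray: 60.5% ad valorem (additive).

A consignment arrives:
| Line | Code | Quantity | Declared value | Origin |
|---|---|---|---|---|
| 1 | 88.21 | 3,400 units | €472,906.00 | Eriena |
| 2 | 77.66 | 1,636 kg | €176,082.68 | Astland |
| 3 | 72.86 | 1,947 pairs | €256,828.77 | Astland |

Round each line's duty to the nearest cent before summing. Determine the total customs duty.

€38,322.31

Line 1 (88.21, Eriena, 3,400 units, €472,906.00):
Base rate for 88.21 is €7.99/unit.
88.21 has an FTA preferential rate, but origin Eriena is not Astland; base rate stands.
Duty = 3,400 × €7.99 = €27,166.00.
Line 2 (77.66, Astland, 1,636 kg, €176,082.68):
Base rate for 77.66 is 17%.
Origin Astland qualifies under the Belesta–Astland agreement and 77.66 is covered: preferential rate Free applies instead.
The additional-duty order on 77.66 targets Meray, not Astland; it does not apply.
Duty = €176,082.68 × 0% = €0.00.
Line 3 (72.86, Astland, 1,947 pairs, €256,828.77):
Base rate for 72.86 is €5.73/pair.
Origin Astland is the FTA partner but 72.86 is not on the preference list; base rate stands.
Duty = 1,947 × €5.73 = €11,156.31.
Total = €27,166.00 + €0.00 + €11,156.31 = €38,322.31.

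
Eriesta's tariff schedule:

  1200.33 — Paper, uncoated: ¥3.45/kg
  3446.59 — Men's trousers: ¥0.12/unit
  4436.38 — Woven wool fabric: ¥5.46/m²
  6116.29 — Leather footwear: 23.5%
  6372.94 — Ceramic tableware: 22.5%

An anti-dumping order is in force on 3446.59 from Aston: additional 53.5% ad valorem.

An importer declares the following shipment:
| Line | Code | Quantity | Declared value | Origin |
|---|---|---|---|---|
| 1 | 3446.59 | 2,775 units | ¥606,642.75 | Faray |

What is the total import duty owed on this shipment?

¥333.00

Line 1 (3446.59, Faray, 2,775 units, ¥606,642.75):
Base rate for 3446.59 is ¥0.12/unit.
The additional-duty order on 3446.59 targets Aston, not Faray; it does not apply.
Duty = 2,775 × ¥0.12 = ¥333.00.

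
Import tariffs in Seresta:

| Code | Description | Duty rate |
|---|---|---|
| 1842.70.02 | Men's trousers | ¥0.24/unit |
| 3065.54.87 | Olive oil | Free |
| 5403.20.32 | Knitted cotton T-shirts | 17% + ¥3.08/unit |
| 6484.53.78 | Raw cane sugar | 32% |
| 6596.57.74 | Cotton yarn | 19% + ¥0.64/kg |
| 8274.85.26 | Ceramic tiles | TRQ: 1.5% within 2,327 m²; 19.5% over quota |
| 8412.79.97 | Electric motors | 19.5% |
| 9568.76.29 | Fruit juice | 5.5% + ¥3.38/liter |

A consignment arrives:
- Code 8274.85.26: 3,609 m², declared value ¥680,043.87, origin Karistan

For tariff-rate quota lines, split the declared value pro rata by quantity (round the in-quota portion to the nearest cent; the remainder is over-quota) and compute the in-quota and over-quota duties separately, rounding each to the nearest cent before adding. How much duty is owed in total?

Line 1 (8274.85.26, Karistan, 3,609 m², ¥680,043.87):
Code 8274.85.26 is under a tariff-rate quota (threshold 2,327 m²). In-quota: 2,327 m² at 1.5%; over-quota: 1,282 m² at 19.5%.
Pro-rata value split: in-quota = ¥680,043.87 × 2,327/3,609 = ¥438,476.61; over-quota = ¥680,043.87 − ¥438,476.61 = ¥241,567.26.
In-quota duty = ¥438,476.61 × 1.5% = ¥6,577.15. Over-quota duty = ¥241,567.26 × 19.5% = ¥47,105.62.
Line duty = ¥6,577.15 + ¥47,105.62 = ¥53,682.77.

¥53,682.77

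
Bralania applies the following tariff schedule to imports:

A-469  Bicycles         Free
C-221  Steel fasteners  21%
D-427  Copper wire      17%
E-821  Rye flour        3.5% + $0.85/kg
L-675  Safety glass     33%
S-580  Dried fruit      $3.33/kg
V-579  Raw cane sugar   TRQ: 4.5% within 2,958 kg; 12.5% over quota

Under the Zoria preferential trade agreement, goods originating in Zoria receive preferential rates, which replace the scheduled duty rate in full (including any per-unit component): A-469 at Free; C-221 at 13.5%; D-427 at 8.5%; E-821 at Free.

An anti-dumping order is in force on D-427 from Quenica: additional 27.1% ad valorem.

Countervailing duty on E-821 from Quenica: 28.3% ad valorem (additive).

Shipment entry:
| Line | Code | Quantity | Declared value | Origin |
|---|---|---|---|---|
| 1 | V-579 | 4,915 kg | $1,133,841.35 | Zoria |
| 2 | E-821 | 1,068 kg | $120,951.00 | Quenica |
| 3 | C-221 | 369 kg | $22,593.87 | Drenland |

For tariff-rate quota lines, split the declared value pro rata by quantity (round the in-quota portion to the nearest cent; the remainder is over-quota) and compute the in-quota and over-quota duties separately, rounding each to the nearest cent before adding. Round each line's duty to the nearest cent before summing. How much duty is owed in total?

$131,254.62

Line 1 (V-579, Zoria, 4,915 kg, $1,133,841.35):
Code V-579 is under a tariff-rate quota (threshold 2,958 kg). In-quota: 2,958 kg at 4.5%; over-quota: 1,957 kg at 12.5%.
Pro-rata value split: in-quota = $1,133,841.35 × 2,958/4,915 = $682,381.02; over-quota = $1,133,841.35 − $682,381.02 = $451,460.33.
In-quota duty = $682,381.02 × 4.5% = $30,707.15. Over-quota duty = $451,460.33 × 12.5% = $56,432.54.
Line duty = $30,707.15 + $56,432.54 = $87,139.69.
Line 2 (E-821, Quenica, 1,068 kg, $120,951.00):
Base rate for E-821 is 3.5% + $0.85/kg.
E-821 has an FTA preferential rate, but origin Quenica is not Zoria; base rate stands.
Additional duty on E-821 from Quenica: +28.3%. Applied ad valorem rate: 3.5% + 28.3% = 31.8%.
Duty = $120,951.00 × 31.8% + 1,068 × $0.85 = $39,370.22.
Line 3 (C-221, Drenland, 369 kg, $22,593.87):
Base rate for C-221 is 21%.
C-221 has an FTA preferential rate, but origin Drenland is not Zoria; base rate stands.
Duty = $22,593.87 × 21% = $4,744.71.
Total = $87,139.69 + $39,370.22 + $4,744.71 = $131,254.62.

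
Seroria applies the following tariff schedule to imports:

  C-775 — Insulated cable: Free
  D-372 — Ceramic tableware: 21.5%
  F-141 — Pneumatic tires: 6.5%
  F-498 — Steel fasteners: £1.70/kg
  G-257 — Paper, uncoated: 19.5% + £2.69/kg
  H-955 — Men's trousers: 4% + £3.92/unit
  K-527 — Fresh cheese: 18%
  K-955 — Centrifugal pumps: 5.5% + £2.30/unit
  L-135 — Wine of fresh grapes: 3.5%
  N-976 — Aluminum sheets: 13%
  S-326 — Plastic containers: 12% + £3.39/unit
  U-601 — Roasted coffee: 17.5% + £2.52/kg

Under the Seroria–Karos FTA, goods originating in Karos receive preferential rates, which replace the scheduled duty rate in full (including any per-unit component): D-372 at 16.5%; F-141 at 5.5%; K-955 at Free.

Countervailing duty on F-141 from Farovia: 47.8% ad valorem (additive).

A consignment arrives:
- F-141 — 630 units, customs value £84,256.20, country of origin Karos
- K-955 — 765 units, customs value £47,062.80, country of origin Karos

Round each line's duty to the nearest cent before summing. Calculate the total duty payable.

Line 1 (F-141, Karos, 630 units, £84,256.20):
Base rate for F-141 is 6.5%.
Origin Karos qualifies under the Seroria–Karos agreement and F-141 is covered: preferential rate 5.5% applies instead.
The additional-duty order on F-141 targets Farovia, not Karos; it does not apply.
Duty = £84,256.20 × 5.5% = £4,634.09.
Line 2 (K-955, Karos, 765 units, £47,062.80):
Base rate for K-955 is 5.5% + £2.30/unit.
Origin Karos qualifies under the Seroria–Karos agreement and K-955 is covered: preferential rate Free applies instead.
Duty = £47,062.80 × 0% = £0.00.
Total = £4,634.09 + £0.00 = £4,634.09.

£4,634.09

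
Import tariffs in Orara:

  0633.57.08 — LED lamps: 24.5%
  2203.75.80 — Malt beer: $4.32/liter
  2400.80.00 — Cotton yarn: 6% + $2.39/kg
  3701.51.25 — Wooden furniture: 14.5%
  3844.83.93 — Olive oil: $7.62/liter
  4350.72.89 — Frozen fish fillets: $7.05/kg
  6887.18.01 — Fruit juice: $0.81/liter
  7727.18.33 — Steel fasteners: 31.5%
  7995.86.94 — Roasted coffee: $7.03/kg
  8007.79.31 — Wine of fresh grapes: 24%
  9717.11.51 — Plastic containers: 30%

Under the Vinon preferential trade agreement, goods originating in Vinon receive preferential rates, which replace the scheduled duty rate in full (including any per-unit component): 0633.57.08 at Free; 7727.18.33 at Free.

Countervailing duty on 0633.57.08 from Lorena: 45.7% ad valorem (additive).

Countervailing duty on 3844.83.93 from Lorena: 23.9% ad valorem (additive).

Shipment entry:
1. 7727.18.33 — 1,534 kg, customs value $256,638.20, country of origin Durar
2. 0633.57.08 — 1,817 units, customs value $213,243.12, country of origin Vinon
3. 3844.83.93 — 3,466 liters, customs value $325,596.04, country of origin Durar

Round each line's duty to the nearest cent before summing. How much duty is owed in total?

$107,251.95

Line 1 (7727.18.33, Durar, 1,534 kg, $256,638.20):
Base rate for 7727.18.33 is 31.5%.
7727.18.33 has an FTA preferential rate, but origin Durar is not Vinon; base rate stands.
Duty = $256,638.20 × 31.5% = $80,841.03.
Line 2 (0633.57.08, Vinon, 1,817 units, $213,243.12):
Base rate for 0633.57.08 is 24.5%.
Origin Vinon qualifies under the Orara–Vinon agreement and 0633.57.08 is covered: preferential rate Free applies instead.
The additional-duty order on 0633.57.08 targets Lorena, not Vinon; it does not apply.
Duty = $213,243.12 × 0% = $0.00.
Line 3 (3844.83.93, Durar, 3,466 liters, $325,596.04):
Base rate for 3844.83.93 is $7.62/liter.
The additional-duty order on 3844.83.93 targets Lorena, not Durar; it does not apply.
Duty = 3,466 × $7.62 = $26,410.92.
Total = $80,841.03 + $0.00 + $26,410.92 = $107,251.95.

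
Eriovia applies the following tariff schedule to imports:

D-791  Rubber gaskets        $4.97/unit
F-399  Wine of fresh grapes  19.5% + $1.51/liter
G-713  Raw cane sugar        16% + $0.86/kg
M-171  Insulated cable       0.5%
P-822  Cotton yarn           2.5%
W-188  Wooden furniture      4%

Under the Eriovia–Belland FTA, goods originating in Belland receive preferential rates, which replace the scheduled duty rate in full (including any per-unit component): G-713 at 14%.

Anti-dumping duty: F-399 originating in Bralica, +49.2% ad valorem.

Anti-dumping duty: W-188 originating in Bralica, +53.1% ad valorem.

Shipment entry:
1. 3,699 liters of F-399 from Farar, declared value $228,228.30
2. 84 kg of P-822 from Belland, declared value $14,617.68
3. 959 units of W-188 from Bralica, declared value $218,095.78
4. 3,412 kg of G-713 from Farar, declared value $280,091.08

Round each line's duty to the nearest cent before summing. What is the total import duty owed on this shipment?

Line 1 (F-399, Farar, 3,699 liters, $228,228.30):
Base rate for F-399 is 19.5% + $1.51/liter.
The additional-duty order on F-399 targets Bralica, not Farar; it does not apply.
Duty = $228,228.30 × 19.5% + 3,699 × $1.51 = $50,090.01.
Line 2 (P-822, Belland, 84 kg, $14,617.68):
Base rate for P-822 is 2.5%.
Origin Belland is the FTA partner but P-822 is not on the preference list; base rate stands.
Duty = $14,617.68 × 2.5% = $365.44.
Line 3 (W-188, Bralica, 959 units, $218,095.78):
Base rate for W-188 is 4%.
Additional duty on W-188 from Bralica: +53.1%. Applied ad valorem rate: 4% + 53.1% = 57.1%.
Duty = $218,095.78 × 57.1% = $124,532.69.
Line 4 (G-713, Farar, 3,412 kg, $280,091.08):
Base rate for G-713 is 16% + $0.86/kg.
G-713 has an FTA preferential rate, but origin Farar is not Belland; base rate stands.
Duty = $280,091.08 × 16% + 3,412 × $0.86 = $47,748.89.
Total = $50,090.01 + $365.44 + $124,532.69 + $47,748.89 = $222,737.03.

$222,737.03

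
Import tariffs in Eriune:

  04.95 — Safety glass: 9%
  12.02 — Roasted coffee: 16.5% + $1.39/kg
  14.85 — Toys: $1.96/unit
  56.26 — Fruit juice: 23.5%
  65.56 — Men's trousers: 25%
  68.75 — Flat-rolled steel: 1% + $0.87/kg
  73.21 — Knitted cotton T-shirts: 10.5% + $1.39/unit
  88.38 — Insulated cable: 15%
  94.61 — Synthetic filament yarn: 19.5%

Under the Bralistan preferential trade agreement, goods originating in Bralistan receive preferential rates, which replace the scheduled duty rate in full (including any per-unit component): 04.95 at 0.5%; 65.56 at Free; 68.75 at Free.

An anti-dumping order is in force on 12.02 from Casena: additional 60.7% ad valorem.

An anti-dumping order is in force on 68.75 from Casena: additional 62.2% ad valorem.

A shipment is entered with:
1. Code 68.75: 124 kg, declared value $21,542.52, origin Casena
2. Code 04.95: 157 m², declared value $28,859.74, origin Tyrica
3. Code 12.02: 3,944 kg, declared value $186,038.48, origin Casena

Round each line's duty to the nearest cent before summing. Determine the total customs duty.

Line 1 (68.75, Casena, 124 kg, $21,542.52):
Base rate for 68.75 is 1% + $0.87/kg.
68.75 has an FTA preferential rate, but origin Casena is not Bralistan; base rate stands.
Additional duty on 68.75 from Casena: +62.2%. Applied ad valorem rate: 1% + 62.2% = 63.2%.
Duty = $21,542.52 × 63.2% + 124 × $0.87 = $13,722.75.
Line 2 (04.95, Tyrica, 157 m², $28,859.74):
Base rate for 04.95 is 9%.
04.95 has an FTA preferential rate, but origin Tyrica is not Bralistan; base rate stands.
Duty = $28,859.74 × 9% = $2,597.38.
Line 3 (12.02, Casena, 3,944 kg, $186,038.48):
Base rate for 12.02 is 16.5% + $1.39/kg.
Additional duty on 12.02 from Casena: +60.7%. Applied ad valorem rate: 16.5% + 60.7% = 77.2%.
Duty = $186,038.48 × 77.2% + 3,944 × $1.39 = $149,103.87.
Total = $13,722.75 + $2,597.38 + $149,103.87 = $165,424.00.

$165,424.00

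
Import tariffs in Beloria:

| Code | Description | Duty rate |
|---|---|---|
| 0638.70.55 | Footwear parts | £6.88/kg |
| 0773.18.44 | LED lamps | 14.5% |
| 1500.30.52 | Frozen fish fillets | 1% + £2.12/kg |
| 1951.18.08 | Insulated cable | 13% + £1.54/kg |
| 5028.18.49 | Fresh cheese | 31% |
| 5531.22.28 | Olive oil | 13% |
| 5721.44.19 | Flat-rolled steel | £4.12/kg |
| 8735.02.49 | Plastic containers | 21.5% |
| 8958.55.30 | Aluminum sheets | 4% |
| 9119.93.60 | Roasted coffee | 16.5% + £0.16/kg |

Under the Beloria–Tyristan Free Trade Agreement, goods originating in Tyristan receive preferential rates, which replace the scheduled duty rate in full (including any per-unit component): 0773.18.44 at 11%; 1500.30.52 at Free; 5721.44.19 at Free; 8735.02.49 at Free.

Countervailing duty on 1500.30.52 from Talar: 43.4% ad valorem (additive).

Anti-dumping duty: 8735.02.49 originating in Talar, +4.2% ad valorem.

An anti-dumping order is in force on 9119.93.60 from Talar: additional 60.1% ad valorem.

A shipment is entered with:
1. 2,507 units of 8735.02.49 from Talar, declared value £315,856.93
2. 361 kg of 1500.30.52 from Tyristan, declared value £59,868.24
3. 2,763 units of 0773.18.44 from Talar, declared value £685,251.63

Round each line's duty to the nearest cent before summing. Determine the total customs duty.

Line 1 (8735.02.49, Talar, 2,507 units, £315,856.93):
Base rate for 8735.02.49 is 21.5%.
8735.02.49 has an FTA preferential rate, but origin Talar is not Tyristan; base rate stands.
Additional duty on 8735.02.49 from Talar: +4.2%. Applied ad valorem rate: 21.5% + 4.2% = 25.7%.
Duty = £315,856.93 × 25.7% = £81,175.23.
Line 2 (1500.30.52, Tyristan, 361 kg, £59,868.24):
Base rate for 1500.30.52 is 1% + £2.12/kg.
Origin Tyristan qualifies under the Beloria–Tyristan agreement and 1500.30.52 is covered: preferential rate Free applies instead.
The additional-duty order on 1500.30.52 targets Talar, not Tyristan; it does not apply.
Duty = £59,868.24 × 0% = £0.00.
Line 3 (0773.18.44, Talar, 2,763 units, £685,251.63):
Base rate for 0773.18.44 is 14.5%.
0773.18.44 has an FTA preferential rate, but origin Talar is not Tyristan; base rate stands.
Duty = £685,251.63 × 14.5% = £99,361.49.
Total = £81,175.23 + £0.00 + £99,361.49 = £180,536.72.

£180,536.72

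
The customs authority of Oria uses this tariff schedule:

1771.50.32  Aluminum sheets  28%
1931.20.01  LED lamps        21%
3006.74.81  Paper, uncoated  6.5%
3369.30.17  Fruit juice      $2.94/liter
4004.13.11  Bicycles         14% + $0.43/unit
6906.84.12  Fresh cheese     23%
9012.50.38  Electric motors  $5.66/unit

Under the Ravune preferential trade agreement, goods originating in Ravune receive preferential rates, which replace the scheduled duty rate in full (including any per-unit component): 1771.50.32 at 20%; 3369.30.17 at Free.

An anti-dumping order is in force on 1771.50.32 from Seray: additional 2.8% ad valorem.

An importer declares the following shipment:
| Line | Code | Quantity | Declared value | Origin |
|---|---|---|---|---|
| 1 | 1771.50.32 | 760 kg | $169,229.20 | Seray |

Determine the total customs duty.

$52,122.59

Line 1 (1771.50.32, Seray, 760 kg, $169,229.20):
Base rate for 1771.50.32 is 28%.
1771.50.32 has an FTA preferential rate, but origin Seray is not Ravune; base rate stands.
Additional duty on 1771.50.32 from Seray: +2.8%. Applied ad valorem rate: 28% + 2.8% = 30.8%.
Duty = $169,229.20 × 30.8% = $52,122.59.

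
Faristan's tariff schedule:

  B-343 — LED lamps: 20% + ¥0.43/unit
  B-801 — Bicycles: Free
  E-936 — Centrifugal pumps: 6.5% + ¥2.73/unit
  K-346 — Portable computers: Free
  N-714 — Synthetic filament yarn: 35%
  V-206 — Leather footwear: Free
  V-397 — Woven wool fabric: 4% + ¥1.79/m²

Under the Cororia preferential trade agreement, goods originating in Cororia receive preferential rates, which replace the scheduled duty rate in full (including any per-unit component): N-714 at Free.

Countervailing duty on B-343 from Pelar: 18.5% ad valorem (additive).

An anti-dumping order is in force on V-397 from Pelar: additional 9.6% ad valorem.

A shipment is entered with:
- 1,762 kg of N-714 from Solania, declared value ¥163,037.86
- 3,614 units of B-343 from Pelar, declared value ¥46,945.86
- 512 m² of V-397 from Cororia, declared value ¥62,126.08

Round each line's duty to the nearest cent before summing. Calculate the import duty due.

¥80,092.95

Line 1 (N-714, Solania, 1,762 kg, ¥163,037.86):
Base rate for N-714 is 35%.
N-714 has an FTA preferential rate, but origin Solania is not Cororia; base rate stands.
Duty = ¥163,037.86 × 35% = ¥57,063.25.
Line 2 (B-343, Pelar, 3,614 units, ¥46,945.86):
Base rate for B-343 is 20% + ¥0.43/unit.
Additional duty on B-343 from Pelar: +18.5%. Applied ad valorem rate: 20% + 18.5% = 38.5%.
Duty = ¥46,945.86 × 38.5% + 3,614 × ¥0.43 = ¥19,628.18.
Line 3 (V-397, Cororia, 512 m², ¥62,126.08):
Base rate for V-397 is 4% + ¥1.79/m².
Origin Cororia is the FTA partner but V-397 is not on the preference list; base rate stands.
The additional-duty order on V-397 targets Pelar, not Cororia; it does not apply.
Duty = ¥62,126.08 × 4% + 512 × ¥1.79 = ¥3,401.52.
Total = ¥57,063.25 + ¥19,628.18 + ¥3,401.52 = ¥80,092.95.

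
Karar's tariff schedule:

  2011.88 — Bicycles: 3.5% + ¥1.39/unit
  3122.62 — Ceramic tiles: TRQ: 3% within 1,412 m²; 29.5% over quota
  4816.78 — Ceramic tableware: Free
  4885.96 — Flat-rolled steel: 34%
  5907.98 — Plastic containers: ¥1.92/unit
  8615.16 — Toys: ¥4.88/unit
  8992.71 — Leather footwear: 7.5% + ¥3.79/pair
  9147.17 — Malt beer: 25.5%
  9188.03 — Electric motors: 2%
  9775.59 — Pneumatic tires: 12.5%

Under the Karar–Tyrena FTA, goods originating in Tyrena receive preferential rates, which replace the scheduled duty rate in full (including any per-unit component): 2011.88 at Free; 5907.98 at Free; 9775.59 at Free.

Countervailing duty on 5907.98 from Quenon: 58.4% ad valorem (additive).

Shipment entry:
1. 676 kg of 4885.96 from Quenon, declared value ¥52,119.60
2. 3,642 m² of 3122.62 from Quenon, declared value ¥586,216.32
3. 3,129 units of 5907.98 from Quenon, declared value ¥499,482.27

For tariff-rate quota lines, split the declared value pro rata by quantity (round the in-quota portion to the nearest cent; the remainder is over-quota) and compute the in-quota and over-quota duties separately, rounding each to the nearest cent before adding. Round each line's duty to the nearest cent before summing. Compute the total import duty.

¥428,131.80

Line 1 (4885.96, Quenon, 676 kg, ¥52,119.60):
Base rate for 4885.96 is 34%.
Duty = ¥52,119.60 × 34% = ¥17,720.66.
Line 2 (3122.62, Quenon, 3,642 m², ¥586,216.32):
Code 3122.62 is under a tariff-rate quota (threshold 1,412 m²). In-quota: 1,412 m² at 3%; over-quota: 2,230 m² at 29.5%.
Pro-rata value split: in-quota = ¥586,216.32 × 1,412/3,642 = ¥227,275.52; over-quota = ¥586,216.32 − ¥227,275.52 = ¥358,940.80.
In-quota duty = ¥227,275.52 × 3% = ¥6,818.27. Over-quota duty = ¥358,940.80 × 29.5% = ¥105,887.54.
Line duty = ¥6,818.27 + ¥105,887.54 = ¥112,705.81.
Line 3 (5907.98, Quenon, 3,129 units, ¥499,482.27):
Base rate for 5907.98 is ¥1.92/unit.
5907.98 has an FTA preferential rate, but origin Quenon is not Tyrena; base rate stands.
Additional duty on 5907.98 from Quenon: +58.4% ad valorem. Applied ad valorem rate = 58.4%.
Duty = ¥499,482.27 × 58.4% + 3,129 × ¥1.92 = ¥297,705.33.
Total = ¥17,720.66 + ¥112,705.81 + ¥297,705.33 = ¥428,131.80.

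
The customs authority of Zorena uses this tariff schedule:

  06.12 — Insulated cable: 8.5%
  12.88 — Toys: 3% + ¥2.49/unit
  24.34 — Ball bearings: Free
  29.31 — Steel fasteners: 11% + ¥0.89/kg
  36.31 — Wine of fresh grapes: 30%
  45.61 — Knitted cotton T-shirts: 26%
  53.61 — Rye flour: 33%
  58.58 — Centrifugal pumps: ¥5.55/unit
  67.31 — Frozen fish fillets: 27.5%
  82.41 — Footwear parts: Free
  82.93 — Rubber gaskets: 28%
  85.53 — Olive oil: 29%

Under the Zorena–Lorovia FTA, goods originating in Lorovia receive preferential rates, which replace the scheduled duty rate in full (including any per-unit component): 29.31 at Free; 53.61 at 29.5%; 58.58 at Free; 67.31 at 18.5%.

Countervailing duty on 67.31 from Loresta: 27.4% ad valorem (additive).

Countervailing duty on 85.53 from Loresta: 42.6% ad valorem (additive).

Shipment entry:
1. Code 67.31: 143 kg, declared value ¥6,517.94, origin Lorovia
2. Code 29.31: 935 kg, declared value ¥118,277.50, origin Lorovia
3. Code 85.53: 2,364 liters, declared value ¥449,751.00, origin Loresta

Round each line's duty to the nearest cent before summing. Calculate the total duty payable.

Line 1 (67.31, Lorovia, 143 kg, ¥6,517.94):
Base rate for 67.31 is 27.5%.
Origin Lorovia qualifies under the Zorena–Lorovia agreement and 67.31 is covered: preferential rate 18.5% applies instead.
The additional-duty order on 67.31 targets Loresta, not Lorovia; it does not apply.
Duty = ¥6,517.94 × 18.5% = ¥1,205.82.
Line 2 (29.31, Lorovia, 935 kg, ¥118,277.50):
Base rate for 29.31 is 11% + ¥0.89/kg.
Origin Lorovia qualifies under the Zorena–Lorovia agreement and 29.31 is covered: preferential rate Free applies instead.
Duty = ¥118,277.50 × 0% = ¥0.00.
Line 3 (85.53, Loresta, 2,364 liters, ¥449,751.00):
Base rate for 85.53 is 29%.
Additional duty on 85.53 from Loresta: +42.6%. Applied ad valorem rate: 29% + 42.6% = 71.6%.
Duty = ¥449,751.00 × 71.6% = ¥322,021.72.
Total = ¥1,205.82 + ¥0.00 + ¥322,021.72 = ¥323,227.54.

¥323,227.54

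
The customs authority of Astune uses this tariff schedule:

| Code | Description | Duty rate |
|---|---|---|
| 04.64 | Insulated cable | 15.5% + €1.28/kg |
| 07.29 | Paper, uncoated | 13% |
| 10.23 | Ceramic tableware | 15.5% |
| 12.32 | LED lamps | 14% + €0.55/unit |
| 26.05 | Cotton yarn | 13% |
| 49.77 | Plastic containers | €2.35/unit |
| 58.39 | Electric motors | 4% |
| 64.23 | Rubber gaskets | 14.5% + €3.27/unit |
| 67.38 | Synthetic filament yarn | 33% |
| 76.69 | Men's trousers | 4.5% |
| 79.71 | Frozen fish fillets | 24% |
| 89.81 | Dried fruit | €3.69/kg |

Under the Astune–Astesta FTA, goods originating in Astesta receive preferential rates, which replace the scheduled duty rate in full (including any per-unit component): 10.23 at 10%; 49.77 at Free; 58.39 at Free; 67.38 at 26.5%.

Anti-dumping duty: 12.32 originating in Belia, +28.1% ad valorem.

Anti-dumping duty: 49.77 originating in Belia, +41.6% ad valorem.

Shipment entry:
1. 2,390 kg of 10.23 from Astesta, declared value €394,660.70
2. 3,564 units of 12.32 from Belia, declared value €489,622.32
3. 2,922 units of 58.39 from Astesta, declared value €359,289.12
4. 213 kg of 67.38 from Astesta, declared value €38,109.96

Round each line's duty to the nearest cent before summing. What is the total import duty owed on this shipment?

Line 1 (10.23, Astesta, 2,390 kg, €394,660.70):
Base rate for 10.23 is 15.5%.
Origin Astesta qualifies under the Astune–Astesta agreement and 10.23 is covered: preferential rate 10% applies instead.
Duty = €394,660.70 × 10% = €39,466.07.
Line 2 (12.32, Belia, 3,564 units, €489,622.32):
Base rate for 12.32 is 14% + €0.55/unit.
Additional duty on 12.32 from Belia: +28.1%. Applied ad valorem rate: 14% + 28.1% = 42.1%.
Duty = €489,622.32 × 42.1% + 3,564 × €0.55 = €208,091.20.
Line 3 (58.39, Astesta, 2,922 units, €359,289.12):
Base rate for 58.39 is 4%.
Origin Astesta qualifies under the Astune–Astesta agreement and 58.39 is covered: preferential rate Free applies instead.
Duty = €359,289.12 × 0% = €0.00.
Line 4 (67.38, Astesta, 213 kg, €38,109.96):
Base rate for 67.38 is 33%.
Origin Astesta qualifies under the Astune–Astesta agreement and 67.38 is covered: preferential rate 26.5% applies instead.
Duty = €38,109.96 × 26.5% = €10,099.14.
Total = €39,466.07 + €208,091.20 + €0.00 + €10,099.14 = €257,656.41.

€257,656.41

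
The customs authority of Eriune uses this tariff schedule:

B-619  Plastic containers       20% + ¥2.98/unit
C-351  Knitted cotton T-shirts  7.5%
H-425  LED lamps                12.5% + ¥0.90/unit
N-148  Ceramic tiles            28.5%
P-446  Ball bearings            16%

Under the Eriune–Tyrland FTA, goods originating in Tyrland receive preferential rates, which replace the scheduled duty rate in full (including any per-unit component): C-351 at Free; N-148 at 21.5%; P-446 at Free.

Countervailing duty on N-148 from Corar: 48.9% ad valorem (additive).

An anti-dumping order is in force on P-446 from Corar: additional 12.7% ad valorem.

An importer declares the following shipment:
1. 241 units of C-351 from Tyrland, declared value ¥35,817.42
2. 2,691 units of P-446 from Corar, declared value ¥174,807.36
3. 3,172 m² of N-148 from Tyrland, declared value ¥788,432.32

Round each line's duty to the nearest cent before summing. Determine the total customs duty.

¥219,682.66

Line 1 (C-351, Tyrland, 241 units, ¥35,817.42):
Base rate for C-351 is 7.5%.
Origin Tyrland qualifies under the Eriune–Tyrland agreement and C-351 is covered: preferential rate Free applies instead.
Duty = ¥35,817.42 × 0% = ¥0.00.
Line 2 (P-446, Corar, 2,691 units, ¥174,807.36):
Base rate for P-446 is 16%.
P-446 has an FTA preferential rate, but origin Corar is not Tyrland; base rate stands.
Additional duty on P-446 from Corar: +12.7%. Applied ad valorem rate: 16% + 12.7% = 28.7%.
Duty = ¥174,807.36 × 28.7% = ¥50,169.71.
Line 3 (N-148, Tyrland, 3,172 m², ¥788,432.32):
Base rate for N-148 is 28.5%.
Origin Tyrland qualifies under the Eriune–Tyrland agreement and N-148 is covered: preferential rate 21.5% applies instead.
The additional-duty order on N-148 targets Corar, not Tyrland; it does not apply.
Duty = ¥788,432.32 × 21.5% = ¥169,512.95.
Total = ¥0.00 + ¥50,169.71 + ¥169,512.95 = ¥219,682.66.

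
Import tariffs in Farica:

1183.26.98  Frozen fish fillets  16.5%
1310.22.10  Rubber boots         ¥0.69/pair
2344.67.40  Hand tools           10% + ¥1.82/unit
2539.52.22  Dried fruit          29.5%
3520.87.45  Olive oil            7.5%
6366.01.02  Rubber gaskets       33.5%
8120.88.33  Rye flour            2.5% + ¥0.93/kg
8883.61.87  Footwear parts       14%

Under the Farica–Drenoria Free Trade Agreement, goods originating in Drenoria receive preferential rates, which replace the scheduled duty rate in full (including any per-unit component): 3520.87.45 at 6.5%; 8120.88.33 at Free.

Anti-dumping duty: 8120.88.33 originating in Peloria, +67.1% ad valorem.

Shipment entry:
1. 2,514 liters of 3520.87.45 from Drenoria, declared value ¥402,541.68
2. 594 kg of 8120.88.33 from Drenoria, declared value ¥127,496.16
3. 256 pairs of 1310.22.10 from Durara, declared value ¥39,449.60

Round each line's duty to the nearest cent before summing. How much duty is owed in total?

¥26,341.85

Line 1 (3520.87.45, Drenoria, 2,514 liters, ¥402,541.68):
Base rate for 3520.87.45 is 7.5%.
Origin Drenoria qualifies under the Farica–Drenoria agreement and 3520.87.45 is covered: preferential rate 6.5% applies instead.
Duty = ¥402,541.68 × 6.5% = ¥26,165.21.
Line 2 (8120.88.33, Drenoria, 594 kg, ¥127,496.16):
Base rate for 8120.88.33 is 2.5% + ¥0.93/kg.
Origin Drenoria qualifies under the Farica–Drenoria agreement and 8120.88.33 is covered: preferential rate Free applies instead.
The additional-duty order on 8120.88.33 targets Peloria, not Drenoria; it does not apply.
Duty = ¥127,496.16 × 0% = ¥0.00.
Line 3 (1310.22.10, Durara, 256 pairs, ¥39,449.60):
Base rate for 1310.22.10 is ¥0.69/pair.
Duty = 256 × ¥0.69 = ¥176.64.
Total = ¥26,165.21 + ¥0.00 + ¥176.64 = ¥26,341.85.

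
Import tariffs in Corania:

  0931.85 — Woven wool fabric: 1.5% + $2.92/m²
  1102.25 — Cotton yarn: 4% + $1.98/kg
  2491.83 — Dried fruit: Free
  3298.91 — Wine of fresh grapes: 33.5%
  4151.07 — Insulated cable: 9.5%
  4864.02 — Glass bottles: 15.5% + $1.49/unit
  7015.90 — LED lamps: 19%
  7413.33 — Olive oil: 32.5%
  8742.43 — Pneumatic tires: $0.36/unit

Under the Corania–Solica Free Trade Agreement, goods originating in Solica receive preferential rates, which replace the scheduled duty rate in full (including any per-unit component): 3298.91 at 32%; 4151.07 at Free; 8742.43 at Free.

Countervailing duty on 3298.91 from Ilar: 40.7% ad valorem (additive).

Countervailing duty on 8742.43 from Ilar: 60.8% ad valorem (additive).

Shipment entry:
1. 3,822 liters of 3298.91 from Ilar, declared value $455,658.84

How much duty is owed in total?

$338,098.86

Line 1 (3298.91, Ilar, 3,822 liters, $455,658.84):
Base rate for 3298.91 is 33.5%.
3298.91 has an FTA preferential rate, but origin Ilar is not Solica; base rate stands.
Additional duty on 3298.91 from Ilar: +40.7%. Applied ad valorem rate: 33.5% + 40.7% = 74.2%.
Duty = $455,658.84 × 74.2% = $338,098.86.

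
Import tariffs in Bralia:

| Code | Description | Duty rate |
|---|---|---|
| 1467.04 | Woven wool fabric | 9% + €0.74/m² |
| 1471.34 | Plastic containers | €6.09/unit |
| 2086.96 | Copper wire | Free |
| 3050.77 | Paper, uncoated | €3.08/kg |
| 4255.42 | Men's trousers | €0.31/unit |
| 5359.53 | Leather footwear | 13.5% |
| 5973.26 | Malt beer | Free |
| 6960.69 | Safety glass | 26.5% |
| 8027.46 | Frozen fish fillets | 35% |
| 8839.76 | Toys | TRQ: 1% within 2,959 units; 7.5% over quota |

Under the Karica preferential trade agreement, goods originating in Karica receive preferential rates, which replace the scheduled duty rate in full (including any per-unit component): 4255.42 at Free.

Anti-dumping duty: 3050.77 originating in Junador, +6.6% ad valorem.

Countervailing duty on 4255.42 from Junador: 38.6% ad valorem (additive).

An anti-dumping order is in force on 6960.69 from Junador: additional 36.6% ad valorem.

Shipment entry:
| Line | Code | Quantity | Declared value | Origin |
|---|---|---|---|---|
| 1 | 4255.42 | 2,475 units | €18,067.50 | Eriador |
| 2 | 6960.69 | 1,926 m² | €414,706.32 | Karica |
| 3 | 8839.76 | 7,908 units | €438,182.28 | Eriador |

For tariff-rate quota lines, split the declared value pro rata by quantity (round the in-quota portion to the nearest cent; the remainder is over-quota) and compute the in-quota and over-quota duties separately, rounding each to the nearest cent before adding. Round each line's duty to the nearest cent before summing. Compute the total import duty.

€132,870.81

Line 1 (4255.42, Eriador, 2,475 units, €18,067.50):
Base rate for 4255.42 is €0.31/unit.
4255.42 has an FTA preferential rate, but origin Eriador is not Karica; base rate stands.
The additional-duty order on 4255.42 targets Junador, not Eriador; it does not apply.
Duty = 2,475 × €0.31 = €767.25.
Line 2 (6960.69, Karica, 1,926 m², €414,706.32):
Base rate for 6960.69 is 26.5%.
Origin Karica is the FTA partner but 6960.69 is not on the preference list; base rate stands.
The additional-duty order on 6960.69 targets Junador, not Karica; it does not apply.
Duty = €414,706.32 × 26.5% = €109,897.17.
Line 3 (8839.76, Eriador, 7,908 units, €438,182.28):
Code 8839.76 is under a tariff-rate quota (threshold 2,959 units). In-quota: 2,959 units at 1%; over-quota: 4,949 units at 7.5%.
Pro-rata value split: in-quota = €438,182.28 × 2,959/7,908 = €163,958.19; over-quota = €438,182.28 − €163,958.19 = €274,224.09.
In-quota duty = €163,958.19 × 1% = €1,639.58. Over-quota duty = €274,224.09 × 7.5% = €20,566.81.
Line duty = €1,639.58 + €20,566.81 = €22,206.39.
Total = €767.25 + €109,897.17 + €22,206.39 = €132,870.81.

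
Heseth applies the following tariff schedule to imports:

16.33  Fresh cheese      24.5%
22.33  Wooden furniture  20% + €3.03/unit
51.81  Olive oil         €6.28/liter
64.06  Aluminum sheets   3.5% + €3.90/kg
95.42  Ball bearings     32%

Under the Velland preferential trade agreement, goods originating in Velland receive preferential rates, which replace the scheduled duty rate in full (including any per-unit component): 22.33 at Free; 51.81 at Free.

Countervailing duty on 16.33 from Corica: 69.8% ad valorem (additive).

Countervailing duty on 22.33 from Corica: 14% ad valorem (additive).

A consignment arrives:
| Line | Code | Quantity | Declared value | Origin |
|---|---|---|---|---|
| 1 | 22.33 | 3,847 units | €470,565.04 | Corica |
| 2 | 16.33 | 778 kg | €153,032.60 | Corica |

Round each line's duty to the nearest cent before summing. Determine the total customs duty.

€315,958.26

Line 1 (22.33, Corica, 3,847 units, €470,565.04):
Base rate for 22.33 is 20% + €3.03/unit.
22.33 has an FTA preferential rate, but origin Corica is not Velland; base rate stands.
Additional duty on 22.33 from Corica: +14%. Applied ad valorem rate: 20% + 14% = 34%.
Duty = €470,565.04 × 34% + 3,847 × €3.03 = €171,648.52.
Line 2 (16.33, Corica, 778 kg, €153,032.60):
Base rate for 16.33 is 24.5%.
Additional duty on 16.33 from Corica: +69.8%. Applied ad valorem rate: 24.5% + 69.8% = 94.3%.
Duty = €153,032.60 × 94.3% = €144,309.74.
Total = €171,648.52 + €144,309.74 = €315,958.26.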